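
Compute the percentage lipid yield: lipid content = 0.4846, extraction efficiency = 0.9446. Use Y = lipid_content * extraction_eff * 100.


Y = lipid_content * extraction_eff * 100
= 0.4846 * 0.9446 * 100
= 45.7753%

45.7753%


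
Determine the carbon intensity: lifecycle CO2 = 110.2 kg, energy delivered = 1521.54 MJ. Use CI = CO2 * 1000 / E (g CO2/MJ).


CI = CO2 * 1000 / E
= 110.2 * 1000 / 1521.54
= 72.4266 g CO2/MJ

72.4266 g CO2/MJ


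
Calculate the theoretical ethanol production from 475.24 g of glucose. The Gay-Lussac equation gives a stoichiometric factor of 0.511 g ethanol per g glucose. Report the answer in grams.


Theoretical ethanol yield: m_EtOH = 0.511 * m_glucose
m_EtOH = 0.511 * 475.24 = 242.8476 g

242.8476 g


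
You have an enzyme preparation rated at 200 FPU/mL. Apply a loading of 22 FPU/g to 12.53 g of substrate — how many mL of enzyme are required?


V = dosage * m_sub / activity
V = 22 * 12.53 / 200
V = 1.3783 mL

1.3783 mL


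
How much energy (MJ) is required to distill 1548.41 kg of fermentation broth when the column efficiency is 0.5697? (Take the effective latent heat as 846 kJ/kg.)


E = m * 846 / (eta * 1000)
= 1548.41 * 846 / (0.5697 * 1000)
= 2299.3766 MJ

2299.3766 MJ


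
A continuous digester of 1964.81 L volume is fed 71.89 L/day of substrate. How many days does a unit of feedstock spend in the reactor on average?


HRT = V / Q
= 1964.81 / 71.89
= 27.3308 days

27.3308 days


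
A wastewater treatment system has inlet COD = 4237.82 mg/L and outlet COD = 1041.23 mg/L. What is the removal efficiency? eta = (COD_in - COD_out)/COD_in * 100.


eta = (COD_in - COD_out) / COD_in * 100
= (4237.82 - 1041.23) / 4237.82 * 100
= 75.4301%

75.4301%


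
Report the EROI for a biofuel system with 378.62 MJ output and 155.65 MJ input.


EROI = E_out / E_in
= 378.62 / 155.65
= 2.4325

2.4325


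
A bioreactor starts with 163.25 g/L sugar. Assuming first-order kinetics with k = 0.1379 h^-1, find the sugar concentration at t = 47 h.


S = S0 * exp(-k * t)
S = 163.25 * exp(-0.1379 * 47)
S = 0.2501 g/L

0.2501 g/L


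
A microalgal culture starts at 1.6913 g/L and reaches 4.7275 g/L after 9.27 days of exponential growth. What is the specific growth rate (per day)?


mu = ln(X2/X1) / dt
= ln(4.7275/1.6913) / 9.27
= 0.1109 per day

0.1109 per day


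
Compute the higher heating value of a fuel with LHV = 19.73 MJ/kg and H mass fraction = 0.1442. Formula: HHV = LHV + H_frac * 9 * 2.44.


HHV = LHV + H_frac * 9 * 2.44
= 19.73 + 0.1442 * 9 * 2.44
= 22.8966 MJ/kg

22.8966 MJ/kg


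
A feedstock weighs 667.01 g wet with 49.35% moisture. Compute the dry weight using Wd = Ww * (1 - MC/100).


Wd = Ww * (1 - MC/100)
= 667.01 * (1 - 49.35/100)
= 337.8406 g

337.8406 g


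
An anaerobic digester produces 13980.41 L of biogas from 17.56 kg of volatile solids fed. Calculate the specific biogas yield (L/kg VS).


Y = V / VS
= 13980.41 / 17.56
= 796.1509 L/kg VS

796.1509 L/kg VS


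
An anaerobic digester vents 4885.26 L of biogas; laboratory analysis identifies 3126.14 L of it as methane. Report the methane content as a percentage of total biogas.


CH4% = V_CH4 / V_total * 100
= 3126.14 / 4885.26 * 100
= 63.9913%

63.9913%


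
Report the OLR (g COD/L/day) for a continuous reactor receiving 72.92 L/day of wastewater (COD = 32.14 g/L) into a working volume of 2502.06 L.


OLR = Q * S / V
= 72.92 * 32.14 / 2502.06
= 0.9367 g/L/day

0.9367 g/L/day


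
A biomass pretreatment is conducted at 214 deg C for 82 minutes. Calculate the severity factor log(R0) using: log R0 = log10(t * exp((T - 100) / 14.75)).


logR0 = log10(t * exp((T - 100) / 14.75))
= log10(82 * exp((214 - 100) / 14.75))
= 5.2704

5.2704


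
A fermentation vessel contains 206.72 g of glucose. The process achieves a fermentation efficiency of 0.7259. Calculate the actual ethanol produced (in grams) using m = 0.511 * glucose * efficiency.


Actual ethanol: m = 0.511 * 206.72 * 0.7259
m = 76.6797 g

76.6797 g


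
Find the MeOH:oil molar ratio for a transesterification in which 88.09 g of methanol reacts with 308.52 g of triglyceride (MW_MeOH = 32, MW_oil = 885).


Molar ratio = n_MeOH / n_oil = (MeOH/32) / (oil/885) = (MeOH * 885) / (32 * oil)
= (88.09 * 885) / (32 * 308.52)
= 7.8965

7.8965


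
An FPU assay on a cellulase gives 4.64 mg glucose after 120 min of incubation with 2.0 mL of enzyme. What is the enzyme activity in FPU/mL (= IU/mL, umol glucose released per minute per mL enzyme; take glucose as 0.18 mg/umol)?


Activity = glucose_mg / (0.18 mg/umol * V_mL * t_min)
= 4.64 / (0.18 * 2.0 * 120)
= 0.1074 FPU/mL

0.1074 FPU/mL


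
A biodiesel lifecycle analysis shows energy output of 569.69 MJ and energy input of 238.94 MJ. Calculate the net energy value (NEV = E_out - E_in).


NEV = E_out - E_in
= 569.69 - 238.94
= 330.7500 MJ

330.7500 MJ


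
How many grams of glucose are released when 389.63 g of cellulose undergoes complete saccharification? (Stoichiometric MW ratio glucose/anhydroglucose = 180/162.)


glucose = cellulose * 180/162
= 389.63 * 180/162
= 432.9222 g

432.9222 g


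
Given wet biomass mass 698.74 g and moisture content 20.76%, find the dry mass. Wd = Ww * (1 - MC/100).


Wd = Ww * (1 - MC/100)
= 698.74 * (1 - 20.76/100)
= 553.6816 g

553.6816 g


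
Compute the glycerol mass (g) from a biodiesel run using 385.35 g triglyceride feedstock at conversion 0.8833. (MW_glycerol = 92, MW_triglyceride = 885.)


glycerol = oil * conv * (92/885)
= 385.35 * 0.8833 * 92 / 885
= 35.3841 g

35.3841 g


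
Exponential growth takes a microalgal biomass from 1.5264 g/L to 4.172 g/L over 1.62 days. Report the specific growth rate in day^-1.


mu = ln(X2/X1) / dt
= ln(4.172/1.5264) / 1.62
= 0.6207 per day

0.6207 per day


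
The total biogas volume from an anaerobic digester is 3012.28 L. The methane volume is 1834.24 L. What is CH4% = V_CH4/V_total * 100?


CH4% = V_CH4 / V_total * 100
= 1834.24 / 3012.28 * 100
= 60.8921%

60.8921%


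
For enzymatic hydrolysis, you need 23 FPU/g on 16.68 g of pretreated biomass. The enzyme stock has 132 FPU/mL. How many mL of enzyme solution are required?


V = dosage * m_sub / activity
V = 23 * 16.68 / 132
V = 2.9064 mL

2.9064 mL


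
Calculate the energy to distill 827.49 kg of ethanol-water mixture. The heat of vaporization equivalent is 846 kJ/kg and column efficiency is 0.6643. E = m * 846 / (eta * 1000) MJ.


E = m * 846 / (eta * 1000)
= 827.49 * 846 / (0.6643 * 1000)
= 1053.8259 MJ

1053.8259 MJ


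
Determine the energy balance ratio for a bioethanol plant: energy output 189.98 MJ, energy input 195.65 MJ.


EROI = E_out / E_in
= 189.98 / 195.65
= 0.9710

0.9710


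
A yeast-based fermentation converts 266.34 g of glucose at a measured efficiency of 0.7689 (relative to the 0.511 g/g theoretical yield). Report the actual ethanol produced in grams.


Actual ethanol: m = 0.511 * 266.34 * 0.7689
m = 104.6471 g

104.6471 g


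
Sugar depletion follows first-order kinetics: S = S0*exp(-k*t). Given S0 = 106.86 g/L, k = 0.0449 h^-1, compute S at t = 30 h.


S = S0 * exp(-k * t)
S = 106.86 * exp(-0.0449 * 30)
S = 27.7856 g/L

27.7856 g/L


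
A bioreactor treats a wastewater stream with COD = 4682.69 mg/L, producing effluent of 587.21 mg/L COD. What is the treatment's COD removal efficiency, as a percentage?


eta = (COD_in - COD_out) / COD_in * 100
= (4682.69 - 587.21) / 4682.69 * 100
= 87.4600%

87.4600%


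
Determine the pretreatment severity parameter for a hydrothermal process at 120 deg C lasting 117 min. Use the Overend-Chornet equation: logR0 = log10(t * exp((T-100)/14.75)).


logR0 = log10(t * exp((T - 100) / 14.75))
= log10(117 * exp((120 - 100) / 14.75))
= 2.6571

2.6571


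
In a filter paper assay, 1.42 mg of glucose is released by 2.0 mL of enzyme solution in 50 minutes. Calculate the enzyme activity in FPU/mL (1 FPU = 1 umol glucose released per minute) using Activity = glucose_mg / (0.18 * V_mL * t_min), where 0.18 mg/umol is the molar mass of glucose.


Activity = glucose_mg / (0.18 mg/umol * V_mL * t_min)
= 1.42 / (0.18 * 2.0 * 50)
= 0.0789 FPU/mL

0.0789 FPU/mL


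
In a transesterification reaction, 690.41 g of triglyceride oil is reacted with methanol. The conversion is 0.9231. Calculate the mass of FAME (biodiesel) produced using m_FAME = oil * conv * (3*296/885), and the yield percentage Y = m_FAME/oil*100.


m_FAME = oil * conv * (3 * 296 / 885) = oil * conv * (888/885)
= 690.41 * 0.9231 * 888 / 885
= 639.4779 g
Y = m_FAME / oil * 100 = conv * (888/885) * 100
= 0.9231 * 888 / 885 * 100
= 92.62%

639.4779 g FAME; Y = 92.62%


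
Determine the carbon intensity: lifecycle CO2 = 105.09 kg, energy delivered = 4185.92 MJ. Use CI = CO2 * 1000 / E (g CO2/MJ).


CI = CO2 * 1000 / E
= 105.09 * 1000 / 4185.92
= 25.1056 g CO2/MJ

25.1056 g CO2/MJ


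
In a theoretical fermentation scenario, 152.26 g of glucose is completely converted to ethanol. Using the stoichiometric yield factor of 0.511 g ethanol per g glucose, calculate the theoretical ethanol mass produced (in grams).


Theoretical ethanol yield: m_EtOH = 0.511 * m_glucose
m_EtOH = 0.511 * 152.26 = 77.8049 g

77.8049 g


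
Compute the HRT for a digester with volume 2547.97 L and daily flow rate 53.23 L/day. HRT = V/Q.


HRT = V / Q
= 2547.97 / 53.23
= 47.8672 days

47.8672 days


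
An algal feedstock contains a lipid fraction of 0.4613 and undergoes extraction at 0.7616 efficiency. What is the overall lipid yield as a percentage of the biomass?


Y = lipid_content * extraction_eff * 100
= 0.4613 * 0.7616 * 100
= 35.1326%

35.1326%


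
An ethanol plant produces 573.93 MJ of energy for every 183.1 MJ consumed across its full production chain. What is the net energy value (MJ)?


NEV = E_out - E_in
= 573.93 - 183.1
= 390.8300 MJ

390.8300 MJ


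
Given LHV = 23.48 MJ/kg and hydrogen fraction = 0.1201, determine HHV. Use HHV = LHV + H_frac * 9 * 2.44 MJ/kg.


HHV = LHV + H_frac * 9 * 2.44
= 23.48 + 0.1201 * 9 * 2.44
= 26.1174 MJ/kg

26.1174 MJ/kg


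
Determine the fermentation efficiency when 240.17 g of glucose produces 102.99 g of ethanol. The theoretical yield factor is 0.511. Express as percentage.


Fermentation efficiency = (actual / (0.511 * glucose)) * 100
= (102.99 / (0.511 * 240.17)) * 100
= 83.9181%

83.9181%


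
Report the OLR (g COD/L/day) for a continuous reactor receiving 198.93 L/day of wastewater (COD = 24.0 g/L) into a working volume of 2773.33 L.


OLR = Q * S / V
= 198.93 * 24.0 / 2773.33
= 1.7215 g/L/day

1.7215 g/L/day


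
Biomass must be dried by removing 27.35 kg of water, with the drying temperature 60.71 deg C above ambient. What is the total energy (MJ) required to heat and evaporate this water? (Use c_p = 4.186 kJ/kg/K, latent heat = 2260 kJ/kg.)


E = m_water * (4.186 * dT + 2260) / 1000
= 27.35 * (4.186 * 60.71 + 2260) / 1000
= 68.7615 MJ

68.7615 MJ


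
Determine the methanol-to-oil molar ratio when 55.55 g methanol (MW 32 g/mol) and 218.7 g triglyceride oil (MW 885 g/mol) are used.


Molar ratio = n_MeOH / n_oil = (MeOH/32) / (oil/885) = (MeOH * 885) / (32 * oil)
= (55.55 * 885) / (32 * 218.7)
= 7.0247

7.0247


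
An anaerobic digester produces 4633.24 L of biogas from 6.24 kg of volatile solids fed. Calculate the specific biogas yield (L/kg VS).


Y = V / VS
= 4633.24 / 6.24
= 742.5064 L/kg VS

742.5064 L/kg VS


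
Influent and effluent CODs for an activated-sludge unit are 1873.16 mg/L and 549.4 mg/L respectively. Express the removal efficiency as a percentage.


eta = (COD_in - COD_out) / COD_in * 100
= (1873.16 - 549.4) / 1873.16 * 100
= 70.6699%

70.6699%


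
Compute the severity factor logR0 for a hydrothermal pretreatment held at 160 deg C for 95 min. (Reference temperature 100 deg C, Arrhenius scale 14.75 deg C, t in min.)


logR0 = log10(t * exp((T - 100) / 14.75))
= log10(95 * exp((160 - 100) / 14.75))
= 3.7443

3.7443


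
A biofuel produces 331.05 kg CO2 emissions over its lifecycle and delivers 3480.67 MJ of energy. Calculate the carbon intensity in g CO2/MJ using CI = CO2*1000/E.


CI = CO2 * 1000 / E
= 331.05 * 1000 / 3480.67
= 95.1110 g CO2/MJ

95.1110 g CO2/MJ


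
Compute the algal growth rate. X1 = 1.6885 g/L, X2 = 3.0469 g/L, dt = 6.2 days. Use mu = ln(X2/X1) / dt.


mu = ln(X2/X1) / dt
= ln(3.0469/1.6885) / 6.2
= 0.0952 per day

0.0952 per day


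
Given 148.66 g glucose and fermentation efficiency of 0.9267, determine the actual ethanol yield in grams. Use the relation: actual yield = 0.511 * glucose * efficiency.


Actual ethanol: m = 0.511 * 148.66 * 0.9267
m = 70.3970 g

70.3970 g


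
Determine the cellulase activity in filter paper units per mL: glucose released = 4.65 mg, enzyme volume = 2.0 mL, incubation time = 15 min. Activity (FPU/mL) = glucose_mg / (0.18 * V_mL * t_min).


Activity = glucose_mg / (0.18 mg/umol * V_mL * t_min)
= 4.65 / (0.18 * 2.0 * 15)
= 0.8611 FPU/mL

0.8611 FPU/mL


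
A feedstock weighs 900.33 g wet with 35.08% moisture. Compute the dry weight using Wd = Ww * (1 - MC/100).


Wd = Ww * (1 - MC/100)
= 900.33 * (1 - 35.08/100)
= 584.4942 g

584.4942 g


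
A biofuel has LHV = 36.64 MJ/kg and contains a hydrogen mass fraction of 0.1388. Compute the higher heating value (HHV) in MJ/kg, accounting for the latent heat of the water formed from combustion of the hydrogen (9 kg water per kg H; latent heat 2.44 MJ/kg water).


HHV = LHV + H_frac * 9 * 2.44
= 36.64 + 0.1388 * 9 * 2.44
= 39.6880 MJ/kg

39.6880 MJ/kg


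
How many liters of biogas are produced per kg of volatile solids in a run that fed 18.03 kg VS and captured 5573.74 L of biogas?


Y = V / VS
= 5573.74 / 18.03
= 309.1370 L/kg VS

309.1370 L/kg VS


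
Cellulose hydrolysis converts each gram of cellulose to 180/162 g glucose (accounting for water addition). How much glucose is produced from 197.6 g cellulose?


glucose = cellulose * 180/162
= 197.6 * 180/162
= 219.5556 g

219.5556 g


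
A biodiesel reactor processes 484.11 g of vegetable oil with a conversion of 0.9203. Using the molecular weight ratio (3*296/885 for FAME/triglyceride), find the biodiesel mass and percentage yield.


m_FAME = oil * conv * (3 * 296 / 885) = oil * conv * (888/885)
= 484.11 * 0.9203 * 888 / 885
= 447.0367 g
Y = m_FAME / oil * 100 = conv * (888/885) * 100
= 0.9203 * 888 / 885 * 100
= 92.34%

447.0367 g FAME; Y = 92.34%


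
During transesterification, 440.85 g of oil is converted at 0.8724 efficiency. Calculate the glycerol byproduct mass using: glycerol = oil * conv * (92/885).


glycerol = oil * conv * (92/885)
= 440.85 * 0.8724 * 92 / 885
= 39.9808 g

39.9808 g


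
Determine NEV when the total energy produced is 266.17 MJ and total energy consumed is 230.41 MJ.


NEV = E_out - E_in
= 266.17 - 230.41
= 35.7600 MJ

35.7600 MJ


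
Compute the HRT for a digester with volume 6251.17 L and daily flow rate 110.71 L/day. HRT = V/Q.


HRT = V / Q
= 6251.17 / 110.71
= 56.4644 days

56.4644 days


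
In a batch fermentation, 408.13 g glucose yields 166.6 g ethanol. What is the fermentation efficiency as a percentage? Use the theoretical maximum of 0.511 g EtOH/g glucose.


Fermentation efficiency = (actual / (0.511 * glucose)) * 100
= (166.6 / (0.511 * 408.13)) * 100
= 79.8832%

79.8832%


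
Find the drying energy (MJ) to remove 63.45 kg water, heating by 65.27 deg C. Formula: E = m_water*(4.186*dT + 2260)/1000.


E = m_water * (4.186 * dT + 2260) / 1000
= 63.45 * (4.186 * 65.27 + 2260) / 1000
= 160.7328 MJ

160.7328 MJ


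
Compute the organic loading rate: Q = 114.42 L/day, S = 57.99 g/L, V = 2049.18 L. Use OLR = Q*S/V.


OLR = Q * S / V
= 114.42 * 57.99 / 2049.18
= 3.2380 g/L/day

3.2380 g/L/day


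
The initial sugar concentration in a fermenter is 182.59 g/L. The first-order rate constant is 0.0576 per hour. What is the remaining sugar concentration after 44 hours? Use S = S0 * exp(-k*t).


S = S0 * exp(-k * t)
S = 182.59 * exp(-0.0576 * 44)
S = 14.4811 g/L

14.4811 g/L


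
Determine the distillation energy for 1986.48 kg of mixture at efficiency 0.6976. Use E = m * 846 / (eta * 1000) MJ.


E = m * 846 / (eta * 1000)
= 1986.48 * 846 / (0.6976 * 1000)
= 2409.0626 MJ

2409.0626 MJ


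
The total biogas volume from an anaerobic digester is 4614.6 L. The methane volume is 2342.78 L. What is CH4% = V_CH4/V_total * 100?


CH4% = V_CH4 / V_total * 100
= 2342.78 / 4614.6 * 100
= 50.7689%

50.7689%


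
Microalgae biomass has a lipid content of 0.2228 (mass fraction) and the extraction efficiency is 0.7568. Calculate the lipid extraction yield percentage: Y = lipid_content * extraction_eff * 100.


Y = lipid_content * extraction_eff * 100
= 0.2228 * 0.7568 * 100
= 16.8615%

16.8615%


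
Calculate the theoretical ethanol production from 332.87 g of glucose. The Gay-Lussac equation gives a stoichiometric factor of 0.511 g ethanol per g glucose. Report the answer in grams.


Theoretical ethanol yield: m_EtOH = 0.511 * m_glucose
m_EtOH = 0.511 * 332.87 = 170.0966 g

170.0966 g


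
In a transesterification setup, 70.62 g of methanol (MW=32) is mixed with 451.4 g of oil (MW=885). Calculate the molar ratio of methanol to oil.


Molar ratio = n_MeOH / n_oil = (MeOH/32) / (oil/885) = (MeOH * 885) / (32 * oil)
= (70.62 * 885) / (32 * 451.4)
= 4.3267

4.3267


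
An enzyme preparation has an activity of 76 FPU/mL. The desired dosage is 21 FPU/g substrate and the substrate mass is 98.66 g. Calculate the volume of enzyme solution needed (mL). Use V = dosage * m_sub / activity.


V = dosage * m_sub / activity
V = 21 * 98.66 / 76
V = 27.2613 mL

27.2613 mL


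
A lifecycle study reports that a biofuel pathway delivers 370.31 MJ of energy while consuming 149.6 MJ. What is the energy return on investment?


EROI = E_out / E_in
= 370.31 / 149.6
= 2.4753

2.4753


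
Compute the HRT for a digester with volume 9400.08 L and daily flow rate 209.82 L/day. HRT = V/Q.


HRT = V / Q
= 9400.08 / 209.82
= 44.8007 days

44.8007 days


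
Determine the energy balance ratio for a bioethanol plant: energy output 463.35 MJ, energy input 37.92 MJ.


EROI = E_out / E_in
= 463.35 / 37.92
= 12.2191

12.2191


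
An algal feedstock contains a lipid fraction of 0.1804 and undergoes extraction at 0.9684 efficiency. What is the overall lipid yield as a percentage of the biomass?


Y = lipid_content * extraction_eff * 100
= 0.1804 * 0.9684 * 100
= 17.4699%

17.4699%


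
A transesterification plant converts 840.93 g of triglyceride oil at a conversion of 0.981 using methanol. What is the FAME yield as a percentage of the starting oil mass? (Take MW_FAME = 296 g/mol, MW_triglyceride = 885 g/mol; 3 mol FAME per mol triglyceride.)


m_FAME = oil * conv * (3 * 296 / 885) = oil * conv * (888/885)
= 840.93 * 0.981 * 888 / 885
= 827.7488 g
Y = m_FAME / oil * 100 = conv * (888/885) * 100
= 0.981 * 888 / 885 * 100
= 98.43%

98.43%


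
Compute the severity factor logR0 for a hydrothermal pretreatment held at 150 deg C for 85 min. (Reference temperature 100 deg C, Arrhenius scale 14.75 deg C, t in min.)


logR0 = log10(t * exp((T - 100) / 14.75))
= log10(85 * exp((150 - 100) / 14.75))
= 3.4016

3.4016


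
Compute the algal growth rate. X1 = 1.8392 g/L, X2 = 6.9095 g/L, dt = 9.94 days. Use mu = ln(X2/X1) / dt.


mu = ln(X2/X1) / dt
= ln(6.9095/1.8392) / 9.94
= 0.1332 per day

0.1332 per day


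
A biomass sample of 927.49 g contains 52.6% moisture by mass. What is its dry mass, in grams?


Wd = Ww * (1 - MC/100)
= 927.49 * (1 - 52.6/100)
= 439.6303 g

439.6303 g


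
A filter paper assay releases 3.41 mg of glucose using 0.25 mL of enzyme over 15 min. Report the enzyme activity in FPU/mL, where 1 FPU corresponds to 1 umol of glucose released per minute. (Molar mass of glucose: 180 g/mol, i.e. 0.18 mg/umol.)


Activity = glucose_mg / (0.18 mg/umol * V_mL * t_min)
= 3.41 / (0.18 * 0.25 * 15)
= 5.0519 FPU/mL

5.0519 FPU/mL


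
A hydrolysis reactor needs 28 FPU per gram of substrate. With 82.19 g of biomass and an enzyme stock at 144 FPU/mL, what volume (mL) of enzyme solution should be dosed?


V = dosage * m_sub / activity
V = 28 * 82.19 / 144
V = 15.9814 mL

15.9814 mL


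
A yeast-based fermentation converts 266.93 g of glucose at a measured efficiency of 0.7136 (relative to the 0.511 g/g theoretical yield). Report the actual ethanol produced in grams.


Actual ethanol: m = 0.511 * 266.93 * 0.7136
m = 97.3359 g

97.3359 g


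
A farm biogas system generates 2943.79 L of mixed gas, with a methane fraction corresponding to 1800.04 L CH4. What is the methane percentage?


CH4% = V_CH4 / V_total * 100
= 1800.04 / 2943.79 * 100
= 61.1470%

61.1470%


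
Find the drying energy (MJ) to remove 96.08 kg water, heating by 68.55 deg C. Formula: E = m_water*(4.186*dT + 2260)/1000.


E = m_water * (4.186 * dT + 2260) / 1000
= 96.08 * (4.186 * 68.55 + 2260) / 1000
= 244.7110 MJ

244.7110 MJ


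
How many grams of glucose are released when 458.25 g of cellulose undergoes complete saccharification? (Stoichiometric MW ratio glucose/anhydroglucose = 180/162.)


glucose = cellulose * 180/162
= 458.25 * 180/162
= 509.1667 g

509.1667 g


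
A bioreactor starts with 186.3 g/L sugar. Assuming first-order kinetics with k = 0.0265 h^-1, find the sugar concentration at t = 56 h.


S = S0 * exp(-k * t)
S = 186.3 * exp(-0.0265 * 56)
S = 42.2396 g/L

42.2396 g/L


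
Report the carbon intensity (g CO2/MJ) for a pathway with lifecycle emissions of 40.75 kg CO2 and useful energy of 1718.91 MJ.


CI = CO2 * 1000 / E
= 40.75 * 1000 / 1718.91
= 23.7069 g CO2/MJ

23.7069 g CO2/MJ


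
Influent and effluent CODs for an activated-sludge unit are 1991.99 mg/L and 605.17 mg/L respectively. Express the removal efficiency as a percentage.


eta = (COD_in - COD_out) / COD_in * 100
= (1991.99 - 605.17) / 1991.99 * 100
= 69.6198%

69.6198%


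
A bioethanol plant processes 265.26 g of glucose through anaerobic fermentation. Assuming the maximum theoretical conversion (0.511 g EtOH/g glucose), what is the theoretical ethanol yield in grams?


Theoretical ethanol yield: m_EtOH = 0.511 * m_glucose
m_EtOH = 0.511 * 265.26 = 135.5479 g

135.5479 g


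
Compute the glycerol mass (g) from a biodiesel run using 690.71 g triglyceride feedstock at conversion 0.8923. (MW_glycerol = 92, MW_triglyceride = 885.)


glycerol = oil * conv * (92/885)
= 690.71 * 0.8923 * 92 / 885
= 64.0695 g

64.0695 g


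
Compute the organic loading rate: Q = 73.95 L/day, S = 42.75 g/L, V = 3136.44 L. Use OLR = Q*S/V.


OLR = Q * S / V
= 73.95 * 42.75 / 3136.44
= 1.0079 g/L/day

1.0079 g/L/day


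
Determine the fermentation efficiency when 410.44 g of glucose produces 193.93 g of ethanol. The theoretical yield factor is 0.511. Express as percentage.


Fermentation efficiency = (actual / (0.511 * glucose)) * 100
= (193.93 / (0.511 * 410.44)) * 100
= 92.4644%

92.4644%


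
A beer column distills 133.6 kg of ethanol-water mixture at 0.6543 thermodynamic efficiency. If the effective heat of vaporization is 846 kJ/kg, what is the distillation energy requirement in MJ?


E = m * 846 / (eta * 1000)
= 133.6 * 846 / (0.6543 * 1000)
= 172.7428 MJ

172.7428 MJ


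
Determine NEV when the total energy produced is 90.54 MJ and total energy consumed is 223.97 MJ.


NEV = E_out - E_in
= 90.54 - 223.97
= -133.4300 MJ

-133.4300 MJ


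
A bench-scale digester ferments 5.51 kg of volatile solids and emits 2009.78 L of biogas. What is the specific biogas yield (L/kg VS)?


Y = V / VS
= 2009.78 / 5.51
= 364.7514 L/kg VS

364.7514 L/kg VS


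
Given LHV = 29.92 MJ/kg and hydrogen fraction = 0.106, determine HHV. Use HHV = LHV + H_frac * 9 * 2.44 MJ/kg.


HHV = LHV + H_frac * 9 * 2.44
= 29.92 + 0.106 * 9 * 2.44
= 32.2478 MJ/kg

32.2478 MJ/kg


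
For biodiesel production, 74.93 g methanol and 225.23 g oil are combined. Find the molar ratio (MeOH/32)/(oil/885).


Molar ratio = n_MeOH / n_oil = (MeOH/32) / (oil/885) = (MeOH * 885) / (32 * oil)
= (74.93 * 885) / (32 * 225.23)
= 9.2007

9.2007


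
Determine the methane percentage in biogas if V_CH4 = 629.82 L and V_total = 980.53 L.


CH4% = V_CH4 / V_total * 100
= 629.82 / 980.53 * 100
= 64.2326%

64.2326%


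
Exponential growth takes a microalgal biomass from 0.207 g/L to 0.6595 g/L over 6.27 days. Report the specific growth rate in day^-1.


mu = ln(X2/X1) / dt
= ln(0.6595/0.207) / 6.27
= 0.1848 per day

0.1848 per day


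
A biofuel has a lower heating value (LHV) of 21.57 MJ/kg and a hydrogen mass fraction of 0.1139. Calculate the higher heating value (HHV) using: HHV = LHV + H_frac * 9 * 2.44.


HHV = LHV + H_frac * 9 * 2.44
= 21.57 + 0.1139 * 9 * 2.44
= 24.0712 MJ/kg

24.0712 MJ/kg


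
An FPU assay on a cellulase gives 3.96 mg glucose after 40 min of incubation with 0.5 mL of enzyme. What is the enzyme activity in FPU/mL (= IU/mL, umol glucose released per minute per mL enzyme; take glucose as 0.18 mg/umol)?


Activity = glucose_mg / (0.18 mg/umol * V_mL * t_min)
= 3.96 / (0.18 * 0.5 * 40)
= 1.1000 FPU/mL

1.1000 FPU/mL


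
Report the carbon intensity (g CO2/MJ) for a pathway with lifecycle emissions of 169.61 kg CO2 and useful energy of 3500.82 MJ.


CI = CO2 * 1000 / E
= 169.61 * 1000 / 3500.82
= 48.4486 g CO2/MJ

48.4486 g CO2/MJ


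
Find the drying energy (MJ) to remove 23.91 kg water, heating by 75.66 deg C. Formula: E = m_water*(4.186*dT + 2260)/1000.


E = m_water * (4.186 * dT + 2260) / 1000
= 23.91 * (4.186 * 75.66 + 2260) / 1000
= 61.6092 MJ

61.6092 MJ


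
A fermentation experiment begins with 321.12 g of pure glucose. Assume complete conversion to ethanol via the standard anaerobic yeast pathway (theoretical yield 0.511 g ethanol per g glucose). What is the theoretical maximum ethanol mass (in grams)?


Theoretical ethanol yield: m_EtOH = 0.511 * m_glucose
m_EtOH = 0.511 * 321.12 = 164.0923 g

164.0923 g


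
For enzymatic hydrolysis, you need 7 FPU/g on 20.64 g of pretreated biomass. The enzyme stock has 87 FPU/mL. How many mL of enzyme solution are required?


V = dosage * m_sub / activity
V = 7 * 20.64 / 87
V = 1.6607 mL

1.6607 mL


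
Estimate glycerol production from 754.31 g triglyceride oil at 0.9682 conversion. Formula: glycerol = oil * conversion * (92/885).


glycerol = oil * conv * (92/885)
= 754.31 * 0.9682 * 92 / 885
= 75.9206 g

75.9206 g


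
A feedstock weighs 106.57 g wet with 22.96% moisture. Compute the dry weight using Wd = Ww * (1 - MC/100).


Wd = Ww * (1 - MC/100)
= 106.57 * (1 - 22.96/100)
= 82.1015 g

82.1015 g


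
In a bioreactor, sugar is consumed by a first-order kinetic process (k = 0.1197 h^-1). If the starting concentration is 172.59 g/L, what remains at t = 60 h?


S = S0 * exp(-k * t)
S = 172.59 * exp(-0.1197 * 60)
S = 0.1312 g/L

0.1312 g/L


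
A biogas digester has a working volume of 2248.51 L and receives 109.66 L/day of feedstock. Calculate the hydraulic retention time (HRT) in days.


HRT = V / Q
= 2248.51 / 109.66
= 20.5044 days

20.5044 days


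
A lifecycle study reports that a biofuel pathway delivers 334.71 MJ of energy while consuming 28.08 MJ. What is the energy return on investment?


EROI = E_out / E_in
= 334.71 / 28.08
= 11.9199

11.9199


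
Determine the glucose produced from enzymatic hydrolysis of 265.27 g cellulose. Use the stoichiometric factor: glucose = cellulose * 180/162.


glucose = cellulose * 180/162
= 265.27 * 180/162
= 294.7444 g

294.7444 g


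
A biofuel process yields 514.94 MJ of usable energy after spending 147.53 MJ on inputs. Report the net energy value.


NEV = E_out - E_in
= 514.94 - 147.53
= 367.4100 MJ

367.4100 MJ


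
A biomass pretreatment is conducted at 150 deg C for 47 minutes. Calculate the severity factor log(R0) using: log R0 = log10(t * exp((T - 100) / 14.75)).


logR0 = log10(t * exp((T - 100) / 14.75))
= log10(47 * exp((150 - 100) / 14.75))
= 3.1443

3.1443


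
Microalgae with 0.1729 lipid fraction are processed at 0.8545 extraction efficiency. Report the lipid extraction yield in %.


Y = lipid_content * extraction_eff * 100
= 0.1729 * 0.8545 * 100
= 14.7743%

14.7743%


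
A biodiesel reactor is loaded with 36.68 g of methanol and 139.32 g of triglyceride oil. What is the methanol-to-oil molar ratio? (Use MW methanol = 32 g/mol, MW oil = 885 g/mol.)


Molar ratio = n_MeOH / n_oil = (MeOH/32) / (oil/885) = (MeOH * 885) / (32 * oil)
= (36.68 * 885) / (32 * 139.32)
= 7.2813

7.2813


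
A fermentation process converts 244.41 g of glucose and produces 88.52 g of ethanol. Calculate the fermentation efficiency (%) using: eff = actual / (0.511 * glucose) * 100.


Fermentation efficiency = (actual / (0.511 * glucose)) * 100
= (88.52 / (0.511 * 244.41)) * 100
= 70.8764%

70.8764%


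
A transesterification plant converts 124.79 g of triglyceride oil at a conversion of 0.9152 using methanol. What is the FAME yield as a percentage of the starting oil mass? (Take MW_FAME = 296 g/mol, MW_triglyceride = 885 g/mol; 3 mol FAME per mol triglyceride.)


m_FAME = oil * conv * (3 * 296 / 885) = oil * conv * (888/885)
= 124.79 * 0.9152 * 888 / 885
= 114.5950 g
Y = m_FAME / oil * 100 = conv * (888/885) * 100
= 0.9152 * 888 / 885 * 100
= 91.83%

91.83%


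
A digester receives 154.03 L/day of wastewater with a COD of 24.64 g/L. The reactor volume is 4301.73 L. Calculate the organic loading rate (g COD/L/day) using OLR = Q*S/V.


OLR = Q * S / V
= 154.03 * 24.64 / 4301.73
= 0.8823 g/L/day

0.8823 g/L/day


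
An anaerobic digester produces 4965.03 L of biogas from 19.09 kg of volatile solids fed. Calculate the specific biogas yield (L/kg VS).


Y = V / VS
= 4965.03 / 19.09
= 260.0854 L/kg VS

260.0854 L/kg VS


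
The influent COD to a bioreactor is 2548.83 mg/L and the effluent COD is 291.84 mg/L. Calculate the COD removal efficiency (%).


eta = (COD_in - COD_out) / COD_in * 100
= (2548.83 - 291.84) / 2548.83 * 100
= 88.5500%

88.5500%


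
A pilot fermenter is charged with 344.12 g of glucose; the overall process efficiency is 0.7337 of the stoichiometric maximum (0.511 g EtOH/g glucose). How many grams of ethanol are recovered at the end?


Actual ethanol: m = 0.511 * 344.12 * 0.7337
m = 129.0177 g

129.0177 g


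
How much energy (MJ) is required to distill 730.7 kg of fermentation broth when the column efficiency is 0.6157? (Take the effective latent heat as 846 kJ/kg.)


E = m * 846 / (eta * 1000)
= 730.7 * 846 / (0.6157 * 1000)
= 1004.0153 MJ

1004.0153 MJ


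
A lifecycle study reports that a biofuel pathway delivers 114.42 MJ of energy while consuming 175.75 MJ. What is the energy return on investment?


EROI = E_out / E_in
= 114.42 / 175.75
= 0.6510

0.6510


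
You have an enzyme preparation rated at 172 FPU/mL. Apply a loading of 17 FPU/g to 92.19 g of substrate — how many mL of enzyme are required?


V = dosage * m_sub / activity
V = 17 * 92.19 / 172
V = 9.1118 mL

9.1118 mL


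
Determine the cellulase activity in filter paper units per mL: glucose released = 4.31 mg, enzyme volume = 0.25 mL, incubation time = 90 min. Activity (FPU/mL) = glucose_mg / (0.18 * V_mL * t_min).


Activity = glucose_mg / (0.18 mg/umol * V_mL * t_min)
= 4.31 / (0.18 * 0.25 * 90)
= 1.0642 FPU/mL

1.0642 FPU/mL


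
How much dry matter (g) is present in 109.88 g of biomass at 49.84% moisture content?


Wd = Ww * (1 - MC/100)
= 109.88 * (1 - 49.84/100)
= 55.1158 g

55.1158 g


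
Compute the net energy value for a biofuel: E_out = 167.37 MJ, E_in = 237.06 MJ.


NEV = E_out - E_in
= 167.37 - 237.06
= -69.6900 MJ

-69.6900 MJ


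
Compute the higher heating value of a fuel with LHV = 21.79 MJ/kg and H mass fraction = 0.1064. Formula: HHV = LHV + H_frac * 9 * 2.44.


HHV = LHV + H_frac * 9 * 2.44
= 21.79 + 0.1064 * 9 * 2.44
= 24.1265 MJ/kg

24.1265 MJ/kg


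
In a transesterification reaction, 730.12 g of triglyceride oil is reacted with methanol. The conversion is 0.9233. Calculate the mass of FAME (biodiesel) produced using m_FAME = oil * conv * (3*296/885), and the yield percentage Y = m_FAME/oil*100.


m_FAME = oil * conv * (3 * 296 / 885) = oil * conv * (888/885)
= 730.12 * 0.9233 * 888 / 885
= 676.4049 g
Y = m_FAME / oil * 100 = conv * (888/885) * 100
= 0.9233 * 888 / 885 * 100
= 92.64%

676.4049 g FAME; Y = 92.64%


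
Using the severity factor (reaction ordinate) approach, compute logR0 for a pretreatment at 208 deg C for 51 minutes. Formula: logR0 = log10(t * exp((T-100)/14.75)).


logR0 = log10(t * exp((T - 100) / 14.75))
= log10(51 * exp((208 - 100) / 14.75))
= 4.8875

4.8875


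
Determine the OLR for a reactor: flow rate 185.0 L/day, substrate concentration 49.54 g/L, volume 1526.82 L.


OLR = Q * S / V
= 185.0 * 49.54 / 1526.82
= 6.0026 g/L/day

6.0026 g/L/day


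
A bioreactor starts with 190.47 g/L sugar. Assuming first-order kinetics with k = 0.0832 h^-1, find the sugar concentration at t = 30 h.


S = S0 * exp(-k * t)
S = 190.47 * exp(-0.0832 * 30)
S = 15.6974 g/L

15.6974 g/L


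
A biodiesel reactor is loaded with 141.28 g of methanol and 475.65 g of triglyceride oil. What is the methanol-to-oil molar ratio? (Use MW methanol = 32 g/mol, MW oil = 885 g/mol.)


Molar ratio = n_MeOH / n_oil = (MeOH/32) / (oil/885) = (MeOH * 885) / (32 * oil)
= (141.28 * 885) / (32 * 475.65)
= 8.2146

8.2146


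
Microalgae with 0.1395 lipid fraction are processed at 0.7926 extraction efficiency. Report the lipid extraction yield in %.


Y = lipid_content * extraction_eff * 100
= 0.1395 * 0.7926 * 100
= 11.0568%

11.0568%


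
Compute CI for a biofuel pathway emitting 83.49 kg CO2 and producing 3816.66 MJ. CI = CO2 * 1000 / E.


CI = CO2 * 1000 / E
= 83.49 * 1000 / 3816.66
= 21.8751 g CO2/MJ

21.8751 g CO2/MJ


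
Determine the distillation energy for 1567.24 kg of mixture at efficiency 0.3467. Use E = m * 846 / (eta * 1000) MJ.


E = m * 846 / (eta * 1000)
= 1567.24 * 846 / (0.3467 * 1000)
= 3824.3007 MJ

3824.3007 MJ


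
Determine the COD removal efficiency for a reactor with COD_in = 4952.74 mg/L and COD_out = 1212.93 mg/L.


eta = (COD_in - COD_out) / COD_in * 100
= (4952.74 - 1212.93) / 4952.74 * 100
= 75.5099%

75.5099%


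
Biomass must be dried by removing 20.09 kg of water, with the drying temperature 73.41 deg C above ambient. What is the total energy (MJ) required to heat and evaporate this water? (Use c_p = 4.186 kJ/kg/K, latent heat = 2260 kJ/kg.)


E = m_water * (4.186 * dT + 2260) / 1000
= 20.09 * (4.186 * 73.41 + 2260) / 1000
= 51.5769 MJ

51.5769 MJ


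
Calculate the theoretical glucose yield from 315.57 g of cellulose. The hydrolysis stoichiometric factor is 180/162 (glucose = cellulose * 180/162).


glucose = cellulose * 180/162
= 315.57 * 180/162
= 350.6333 g

350.6333 g


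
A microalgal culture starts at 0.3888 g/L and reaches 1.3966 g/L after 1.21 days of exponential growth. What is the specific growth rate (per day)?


mu = ln(X2/X1) / dt
= ln(1.3966/0.3888) / 1.21
= 1.0568 per day

1.0568 per day


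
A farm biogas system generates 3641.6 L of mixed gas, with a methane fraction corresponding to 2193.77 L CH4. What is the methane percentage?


CH4% = V_CH4 / V_total * 100
= 2193.77 / 3641.6 * 100
= 60.2419%

60.2419%


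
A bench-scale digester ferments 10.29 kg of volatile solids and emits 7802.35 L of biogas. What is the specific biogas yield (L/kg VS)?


Y = V / VS
= 7802.35 / 10.29
= 758.2459 L/kg VS

758.2459 L/kg VS


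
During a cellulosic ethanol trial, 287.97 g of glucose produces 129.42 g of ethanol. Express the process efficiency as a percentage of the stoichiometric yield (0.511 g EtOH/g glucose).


Fermentation efficiency = (actual / (0.511 * glucose)) * 100
= (129.42 / (0.511 * 287.97)) * 100
= 87.9495%

87.9495%


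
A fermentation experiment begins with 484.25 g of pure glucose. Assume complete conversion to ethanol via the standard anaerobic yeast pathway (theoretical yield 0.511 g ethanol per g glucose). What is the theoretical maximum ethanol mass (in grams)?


Theoretical ethanol yield: m_EtOH = 0.511 * m_glucose
m_EtOH = 0.511 * 484.25 = 247.4518 g

247.4518 g


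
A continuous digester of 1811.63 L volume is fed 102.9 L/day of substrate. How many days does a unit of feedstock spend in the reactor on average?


HRT = V / Q
= 1811.63 / 102.9
= 17.6057 days

17.6057 days


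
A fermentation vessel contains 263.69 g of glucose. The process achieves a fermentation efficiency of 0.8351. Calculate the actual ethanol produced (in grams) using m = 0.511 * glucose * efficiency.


Actual ethanol: m = 0.511 * 263.69 * 0.8351
m = 112.5260 g

112.5260 g


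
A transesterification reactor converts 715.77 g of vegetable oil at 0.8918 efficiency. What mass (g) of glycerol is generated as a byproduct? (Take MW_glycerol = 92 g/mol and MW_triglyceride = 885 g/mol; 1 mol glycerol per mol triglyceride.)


glycerol = oil * conv * (92/885)
= 715.77 * 0.8918 * 92 / 885
= 66.3568 g

66.3568 g


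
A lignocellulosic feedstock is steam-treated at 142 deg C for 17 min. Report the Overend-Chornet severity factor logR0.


logR0 = log10(t * exp((T - 100) / 14.75))
= log10(17 * exp((142 - 100) / 14.75))
= 2.4671

2.4671


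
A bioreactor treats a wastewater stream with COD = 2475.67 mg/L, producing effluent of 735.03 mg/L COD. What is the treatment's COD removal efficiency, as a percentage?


eta = (COD_in - COD_out) / COD_in * 100
= (2475.67 - 735.03) / 2475.67 * 100
= 70.3099%

70.3099%


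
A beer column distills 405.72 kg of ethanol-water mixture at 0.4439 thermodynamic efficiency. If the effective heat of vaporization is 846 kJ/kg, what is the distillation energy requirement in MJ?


E = m * 846 / (eta * 1000)
= 405.72 * 846 / (0.4439 * 1000)
= 773.2352 MJ

773.2352 MJ


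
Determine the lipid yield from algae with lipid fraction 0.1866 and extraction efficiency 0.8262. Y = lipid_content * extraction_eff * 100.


Y = lipid_content * extraction_eff * 100
= 0.1866 * 0.8262 * 100
= 15.4169%

15.4169%


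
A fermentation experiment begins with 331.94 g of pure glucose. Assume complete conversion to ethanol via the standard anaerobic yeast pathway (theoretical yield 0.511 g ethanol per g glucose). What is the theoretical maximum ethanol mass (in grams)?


Theoretical ethanol yield: m_EtOH = 0.511 * m_glucose
m_EtOH = 0.511 * 331.94 = 169.6213 g

169.6213 g


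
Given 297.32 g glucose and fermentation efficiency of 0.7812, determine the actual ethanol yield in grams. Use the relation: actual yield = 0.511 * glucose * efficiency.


Actual ethanol: m = 0.511 * 297.32 * 0.7812
m = 118.6881 g

118.6881 g


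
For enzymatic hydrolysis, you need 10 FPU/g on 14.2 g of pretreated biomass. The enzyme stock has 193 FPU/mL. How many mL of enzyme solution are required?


V = dosage * m_sub / activity
V = 10 * 14.2 / 193
V = 0.7358 mL

0.7358 mL


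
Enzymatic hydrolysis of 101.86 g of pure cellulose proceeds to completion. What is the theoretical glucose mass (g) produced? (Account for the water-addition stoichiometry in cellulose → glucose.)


glucose = cellulose * 180/162
= 101.86 * 180/162
= 113.1778 g

113.1778 g


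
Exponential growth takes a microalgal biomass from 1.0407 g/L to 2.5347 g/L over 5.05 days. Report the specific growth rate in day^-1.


mu = ln(X2/X1) / dt
= ln(2.5347/1.0407) / 5.05
= 0.1763 per day

0.1763 per day


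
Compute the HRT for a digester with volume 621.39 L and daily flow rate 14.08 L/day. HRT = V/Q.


HRT = V / Q
= 621.39 / 14.08
= 44.1328 days

44.1328 days


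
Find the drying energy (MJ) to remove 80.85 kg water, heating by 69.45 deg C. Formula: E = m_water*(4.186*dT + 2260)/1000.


E = m_water * (4.186 * dT + 2260) / 1000
= 80.85 * (4.186 * 69.45 + 2260) / 1000
= 206.2255 MJ

206.2255 MJ
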